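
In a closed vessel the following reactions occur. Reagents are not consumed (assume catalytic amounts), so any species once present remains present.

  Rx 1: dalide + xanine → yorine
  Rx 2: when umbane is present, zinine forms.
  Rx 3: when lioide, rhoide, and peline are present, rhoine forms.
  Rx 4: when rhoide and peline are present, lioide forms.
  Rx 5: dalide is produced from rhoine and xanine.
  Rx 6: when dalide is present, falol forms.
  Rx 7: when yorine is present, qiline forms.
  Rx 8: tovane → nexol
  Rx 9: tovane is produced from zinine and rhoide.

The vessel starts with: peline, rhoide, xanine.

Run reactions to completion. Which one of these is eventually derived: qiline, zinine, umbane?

rhoide and peline present → lioide forms (Rx 4).
lioide, rhoide, and peline present → rhoine forms (Rx 3).
rhoine and xanine present → dalide forms (Rx 5).
dalide and xanine present → yorine forms (Rx 1).
yorine present → qiline forms (Rx 7).
zinine would need umbane (Rx 2), but umbane never forms. No rule produces umbane, and it is not given.

qiline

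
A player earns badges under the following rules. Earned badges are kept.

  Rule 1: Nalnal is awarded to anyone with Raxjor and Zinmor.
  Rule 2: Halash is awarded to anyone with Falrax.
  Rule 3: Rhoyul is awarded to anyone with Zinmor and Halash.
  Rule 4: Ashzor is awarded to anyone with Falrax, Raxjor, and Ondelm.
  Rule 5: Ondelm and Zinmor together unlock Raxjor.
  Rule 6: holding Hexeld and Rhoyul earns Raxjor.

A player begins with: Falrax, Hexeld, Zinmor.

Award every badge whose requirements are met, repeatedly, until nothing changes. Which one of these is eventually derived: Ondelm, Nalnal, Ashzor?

Nalnal

With Falrax, Halash is earned (Rule 2).
With Zinmor and Halash, Rhoyul is earned (Rule 3).
With Hexeld and Rhoyul, Raxjor is earned (Rule 6).
With Raxjor and Zinmor, Nalnal is earned (Rule 1).
Ashzor would need Falrax, Raxjor, and Ondelm (Rule 4), but Ondelm is never earned. No rule produces Ondelm, and it is not given.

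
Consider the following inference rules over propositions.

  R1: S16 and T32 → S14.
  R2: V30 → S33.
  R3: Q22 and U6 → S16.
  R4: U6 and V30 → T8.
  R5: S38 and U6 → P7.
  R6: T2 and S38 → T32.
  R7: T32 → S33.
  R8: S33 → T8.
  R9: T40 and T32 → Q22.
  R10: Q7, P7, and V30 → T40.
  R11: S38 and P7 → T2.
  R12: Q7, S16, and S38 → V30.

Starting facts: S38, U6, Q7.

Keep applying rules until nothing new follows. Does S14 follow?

No

S14 would need S16 and T32 (R1), but S16 is never established.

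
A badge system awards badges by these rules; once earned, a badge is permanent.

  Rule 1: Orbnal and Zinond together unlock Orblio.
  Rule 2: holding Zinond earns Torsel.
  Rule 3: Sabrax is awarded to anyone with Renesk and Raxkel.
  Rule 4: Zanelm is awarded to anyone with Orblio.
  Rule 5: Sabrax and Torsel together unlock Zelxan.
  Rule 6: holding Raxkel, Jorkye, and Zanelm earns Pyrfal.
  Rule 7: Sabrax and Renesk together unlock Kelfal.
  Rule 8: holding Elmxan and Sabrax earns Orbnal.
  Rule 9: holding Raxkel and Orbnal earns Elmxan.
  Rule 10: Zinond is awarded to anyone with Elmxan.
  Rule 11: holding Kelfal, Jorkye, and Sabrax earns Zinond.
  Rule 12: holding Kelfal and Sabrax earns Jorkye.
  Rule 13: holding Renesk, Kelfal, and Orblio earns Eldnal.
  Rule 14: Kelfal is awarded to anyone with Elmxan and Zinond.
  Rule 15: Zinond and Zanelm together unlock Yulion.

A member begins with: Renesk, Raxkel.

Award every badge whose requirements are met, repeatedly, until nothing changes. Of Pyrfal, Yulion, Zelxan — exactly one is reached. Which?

With Renesk and Raxkel, Sabrax is earned (Rule 3).
With Sabrax and Renesk, Kelfal is earned (Rule 7).
With Kelfal and Sabrax, Jorkye is earned (Rule 12).
With Kelfal, Jorkye, and Sabrax, Zinond is earned (Rule 11).
With Zinond, Torsel is earned (Rule 2).
With Sabrax and Torsel, Zelxan is earned (Rule 5).
Yulion would need Zinond and Zanelm (Rule 15), but Zanelm is never earned. Pyrfal would need Raxkel, Jorkye, and Zanelm (Rule 6), but Zanelm is never earned.

Zelxan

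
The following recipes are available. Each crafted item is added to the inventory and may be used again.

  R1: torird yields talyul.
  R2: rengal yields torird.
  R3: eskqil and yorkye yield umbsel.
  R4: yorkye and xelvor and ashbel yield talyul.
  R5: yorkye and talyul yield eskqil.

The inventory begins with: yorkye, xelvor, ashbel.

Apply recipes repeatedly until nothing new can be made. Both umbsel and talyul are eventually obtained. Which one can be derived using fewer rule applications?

talyul

talyul: yorkye and xelvor and ashbel → talyul (R4). [1 rule application]
umbsel: Using R4, yorkye, xelvor, and ashbel make talyul. yorkye and talyul → eskqil (R5). Using R3, eskqil and yorkye make umbsel. [3 rule applications]
talyul needs fewer.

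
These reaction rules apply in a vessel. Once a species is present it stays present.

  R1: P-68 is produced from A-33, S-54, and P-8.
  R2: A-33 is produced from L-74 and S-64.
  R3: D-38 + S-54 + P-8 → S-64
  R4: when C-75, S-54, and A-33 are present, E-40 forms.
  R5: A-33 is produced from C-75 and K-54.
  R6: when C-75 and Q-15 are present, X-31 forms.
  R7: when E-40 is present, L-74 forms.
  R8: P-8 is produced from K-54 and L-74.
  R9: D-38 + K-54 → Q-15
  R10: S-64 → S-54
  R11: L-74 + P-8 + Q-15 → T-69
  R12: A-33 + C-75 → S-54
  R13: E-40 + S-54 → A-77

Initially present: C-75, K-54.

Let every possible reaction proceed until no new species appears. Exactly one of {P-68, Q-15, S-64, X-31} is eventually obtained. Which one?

P-68

C-75 and K-54 present → A-33 forms (R5).
A-33 and C-75 present → S-54 forms (R12).
C-75, S-54, and A-33 present → E-40 forms (R4).
E-40 present → L-74 forms (R7).
K-54 and L-74 present → P-8 forms (R8).
A-33, S-54, and P-8 present → P-68 forms (R1).
X-31 would need C-75 and Q-15 (R6), but Q-15 never forms. S-64 would need D-38, S-54, and P-8 (R3), but D-38 never forms. Q-15 would need D-38 and K-54 (R9), but D-38 never forms.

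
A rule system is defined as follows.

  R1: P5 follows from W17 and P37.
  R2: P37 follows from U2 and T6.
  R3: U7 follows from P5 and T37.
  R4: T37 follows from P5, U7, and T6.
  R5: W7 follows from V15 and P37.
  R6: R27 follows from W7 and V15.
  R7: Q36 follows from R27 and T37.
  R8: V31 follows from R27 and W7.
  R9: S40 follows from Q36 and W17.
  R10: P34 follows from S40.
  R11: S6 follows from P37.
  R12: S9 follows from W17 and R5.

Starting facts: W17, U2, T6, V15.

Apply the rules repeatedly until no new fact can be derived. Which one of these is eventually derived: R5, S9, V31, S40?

V31

U2 and T6 hold, so P37 follows (R2).
From V15 and P37, R5 gives W7.
W7 and V15 hold, so R27 follows (R6).
From R27 and W7, R8 gives V31.
S40 would need Q36 and W17 (R9), but Q36 is never established. No rule produces R5, and it is not given. S9 would need W17 and R5 (R12), but R5 is never established.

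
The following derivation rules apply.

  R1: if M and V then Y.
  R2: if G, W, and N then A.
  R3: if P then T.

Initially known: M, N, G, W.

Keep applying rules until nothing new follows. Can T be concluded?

No

T would need P (R3), but P is never established.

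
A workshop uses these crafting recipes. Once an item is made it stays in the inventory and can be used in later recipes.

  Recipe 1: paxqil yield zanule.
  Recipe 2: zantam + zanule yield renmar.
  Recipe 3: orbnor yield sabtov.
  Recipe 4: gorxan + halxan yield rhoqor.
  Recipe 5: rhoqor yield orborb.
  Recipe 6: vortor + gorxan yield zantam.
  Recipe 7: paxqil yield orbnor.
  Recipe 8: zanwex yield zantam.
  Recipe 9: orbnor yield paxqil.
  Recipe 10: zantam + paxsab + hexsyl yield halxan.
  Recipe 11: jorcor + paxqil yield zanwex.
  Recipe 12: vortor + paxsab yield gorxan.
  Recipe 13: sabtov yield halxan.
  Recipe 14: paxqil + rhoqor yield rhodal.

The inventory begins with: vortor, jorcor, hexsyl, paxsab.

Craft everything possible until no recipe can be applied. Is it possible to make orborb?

Using Recipe 12, vortor and paxsab make gorxan.
vortor + gorxan → zantam (Recipe 6).
Using Recipe 10, zantam, paxsab, and hexsyl make halxan.
Using Recipe 4, gorxan and halxan make rhoqor.
rhoqor → orborb (Recipe 5).

Yes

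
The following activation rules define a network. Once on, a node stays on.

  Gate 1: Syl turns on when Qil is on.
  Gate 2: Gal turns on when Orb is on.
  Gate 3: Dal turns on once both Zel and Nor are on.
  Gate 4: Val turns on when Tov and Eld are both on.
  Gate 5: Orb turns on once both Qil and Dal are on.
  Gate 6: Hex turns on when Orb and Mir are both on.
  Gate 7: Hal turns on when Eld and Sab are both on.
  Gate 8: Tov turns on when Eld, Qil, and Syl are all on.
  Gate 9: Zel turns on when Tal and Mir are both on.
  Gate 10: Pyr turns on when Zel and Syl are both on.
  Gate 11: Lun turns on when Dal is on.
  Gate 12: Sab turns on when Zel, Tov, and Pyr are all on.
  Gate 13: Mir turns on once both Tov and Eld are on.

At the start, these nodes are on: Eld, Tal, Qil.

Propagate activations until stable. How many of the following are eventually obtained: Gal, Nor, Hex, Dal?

0

Gal would need Orb (Gate 2), but Orb never turns on.
No rule produces Nor, and it is not given.
Hex would need Orb and Mir (Gate 6), but Orb never turns on.
Dal would need Zel and Nor (Gate 3), but Nor never turns on.
None of the 4 are reached.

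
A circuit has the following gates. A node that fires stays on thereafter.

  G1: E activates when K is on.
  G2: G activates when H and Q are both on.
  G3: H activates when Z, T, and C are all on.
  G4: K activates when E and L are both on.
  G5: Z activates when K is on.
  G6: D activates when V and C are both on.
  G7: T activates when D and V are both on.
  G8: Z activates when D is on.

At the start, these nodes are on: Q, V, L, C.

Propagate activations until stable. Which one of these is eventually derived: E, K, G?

G

G6: V and C on → D on.
D and V are on, so T activates (G7).
G8: D on → Z on.
Z, T, and C are on, so H activates (G3).
H and Q are on, so G activates (G2).
E would need K (G1), but K never turns on. K would need E and L (G4), but E never turns on.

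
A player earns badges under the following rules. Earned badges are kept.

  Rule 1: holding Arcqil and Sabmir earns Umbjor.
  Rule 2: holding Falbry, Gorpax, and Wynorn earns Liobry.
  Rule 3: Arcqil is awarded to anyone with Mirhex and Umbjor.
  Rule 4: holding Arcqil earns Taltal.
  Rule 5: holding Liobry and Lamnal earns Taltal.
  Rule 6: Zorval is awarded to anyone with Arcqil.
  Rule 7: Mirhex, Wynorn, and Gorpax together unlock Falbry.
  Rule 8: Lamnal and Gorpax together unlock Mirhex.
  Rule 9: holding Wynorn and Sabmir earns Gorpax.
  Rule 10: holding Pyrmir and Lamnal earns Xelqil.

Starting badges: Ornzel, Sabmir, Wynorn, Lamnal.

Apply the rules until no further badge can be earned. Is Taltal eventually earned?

Yes

With Wynorn and Sabmir, Gorpax is earned (Rule 9).
With Lamnal and Gorpax, Mirhex is earned (Rule 8).
With Mirhex, Wynorn, and Gorpax, Falbry is earned (Rule 7).
With Falbry, Gorpax, and Wynorn, Liobry is earned (Rule 2).
With Liobry and Lamnal, Taltal is earned (Rule 5).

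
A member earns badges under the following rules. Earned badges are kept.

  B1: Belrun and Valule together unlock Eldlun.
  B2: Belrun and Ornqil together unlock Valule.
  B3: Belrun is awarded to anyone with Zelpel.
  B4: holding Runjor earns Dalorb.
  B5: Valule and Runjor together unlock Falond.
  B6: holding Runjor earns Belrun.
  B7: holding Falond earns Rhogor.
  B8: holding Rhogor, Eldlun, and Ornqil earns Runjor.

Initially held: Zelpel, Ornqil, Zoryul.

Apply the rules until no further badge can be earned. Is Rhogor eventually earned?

Rhogor would need Falond (B7), but Falond is never earned.

No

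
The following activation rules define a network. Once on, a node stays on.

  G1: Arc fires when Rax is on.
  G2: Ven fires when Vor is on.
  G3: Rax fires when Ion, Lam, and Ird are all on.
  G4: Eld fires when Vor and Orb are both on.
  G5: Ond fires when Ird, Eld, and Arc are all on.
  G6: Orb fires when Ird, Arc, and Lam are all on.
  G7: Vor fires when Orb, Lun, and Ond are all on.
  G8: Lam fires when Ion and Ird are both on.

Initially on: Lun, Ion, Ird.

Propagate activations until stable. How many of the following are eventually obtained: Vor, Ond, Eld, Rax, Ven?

1

G8: Ion and Ird on → Lam on.
Ion, Lam, and Ird are on, so Rax fires (G3).
Vor would need Orb, Lun, and Ond (G7), but Ond never turns on.
Ond would need Ird, Eld, and Arc (G5), but Eld never turns on.
Eld would need Vor and Orb (G4), but Vor never turns on.
Rax: reached.
Ven would need Vor (G2), but Vor never turns on.
Reached: Rax — 1 of the 5.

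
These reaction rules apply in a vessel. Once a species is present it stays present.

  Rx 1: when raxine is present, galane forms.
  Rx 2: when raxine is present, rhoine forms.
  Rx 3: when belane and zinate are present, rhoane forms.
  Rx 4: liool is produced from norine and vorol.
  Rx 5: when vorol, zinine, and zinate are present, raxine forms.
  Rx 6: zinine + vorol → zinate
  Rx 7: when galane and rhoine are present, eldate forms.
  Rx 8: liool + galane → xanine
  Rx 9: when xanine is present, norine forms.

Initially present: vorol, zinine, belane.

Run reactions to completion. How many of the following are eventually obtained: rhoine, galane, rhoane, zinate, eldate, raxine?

zinine and vorol present → zinate forms (Rx 6).
belane and zinate present → rhoane forms (Rx 3).
vorol, zinine, and zinate present → raxine forms (Rx 5).
raxine present → rhoine forms (Rx 2).
raxine present → galane forms (Rx 1).
galane and rhoine present → eldate forms (Rx 7).
rhoine: reached.
galane: reached.
rhoane: reached.
zinate: reached.
eldate: reached.
raxine: reached.
All 6 are reached.

6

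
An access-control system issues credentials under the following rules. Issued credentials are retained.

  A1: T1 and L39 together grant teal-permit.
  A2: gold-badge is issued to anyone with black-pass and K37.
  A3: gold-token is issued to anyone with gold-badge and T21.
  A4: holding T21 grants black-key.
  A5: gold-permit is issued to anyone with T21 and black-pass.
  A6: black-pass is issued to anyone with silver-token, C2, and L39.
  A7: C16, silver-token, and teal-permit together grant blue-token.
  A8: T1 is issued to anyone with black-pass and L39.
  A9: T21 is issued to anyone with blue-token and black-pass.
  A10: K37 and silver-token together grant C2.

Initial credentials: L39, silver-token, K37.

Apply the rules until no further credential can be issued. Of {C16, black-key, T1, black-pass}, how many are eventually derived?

Holding K37 and silver-token grants C2 (A10).
Holding silver-token, C2, and L39 grants black-pass (A6).
Holding black-pass and L39 grants T1 (A8).
No rule produces C16, and it is not given.
black-key would need T21 (A4), but T21 is never granted.
T1: reached.
black-pass: reached.
Reached: T1 and black-pass — 2 of the 4.

2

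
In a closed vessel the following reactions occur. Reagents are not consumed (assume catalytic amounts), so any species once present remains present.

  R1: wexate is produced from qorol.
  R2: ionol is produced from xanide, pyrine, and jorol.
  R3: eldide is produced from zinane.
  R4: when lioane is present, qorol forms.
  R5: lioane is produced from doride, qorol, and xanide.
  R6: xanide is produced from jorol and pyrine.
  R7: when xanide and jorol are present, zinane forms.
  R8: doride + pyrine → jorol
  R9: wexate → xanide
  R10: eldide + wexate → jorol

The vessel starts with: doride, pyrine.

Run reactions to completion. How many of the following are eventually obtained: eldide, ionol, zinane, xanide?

4

doride and pyrine present → jorol forms (R8).
jorol and pyrine present → xanide forms (R6).
xanide, pyrine, and jorol present → ionol forms (R2).
xanide and jorol present → zinane forms (R7).
zinane present → eldide forms (R3).
eldide: reached.
ionol: reached.
zinane: reached.
xanide: reached.
All 4 are reached.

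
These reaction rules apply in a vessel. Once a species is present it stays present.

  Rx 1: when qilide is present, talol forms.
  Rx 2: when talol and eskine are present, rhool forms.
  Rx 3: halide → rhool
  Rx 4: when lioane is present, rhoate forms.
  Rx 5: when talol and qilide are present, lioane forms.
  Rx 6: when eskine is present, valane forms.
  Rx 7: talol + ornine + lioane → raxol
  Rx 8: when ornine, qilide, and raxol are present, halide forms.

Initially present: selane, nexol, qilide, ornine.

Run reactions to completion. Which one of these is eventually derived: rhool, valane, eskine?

rhool

qilide present → talol forms (Rx 1).
talol and qilide present → lioane forms (Rx 5).
talol, ornine, and lioane present → raxol forms (Rx 7).
ornine, qilide, and raxol present → halide forms (Rx 8).
halide present → rhool forms (Rx 3).
No rule produces eskine, and it is not given. valane would need eskine (Rx 6), but eskine never forms.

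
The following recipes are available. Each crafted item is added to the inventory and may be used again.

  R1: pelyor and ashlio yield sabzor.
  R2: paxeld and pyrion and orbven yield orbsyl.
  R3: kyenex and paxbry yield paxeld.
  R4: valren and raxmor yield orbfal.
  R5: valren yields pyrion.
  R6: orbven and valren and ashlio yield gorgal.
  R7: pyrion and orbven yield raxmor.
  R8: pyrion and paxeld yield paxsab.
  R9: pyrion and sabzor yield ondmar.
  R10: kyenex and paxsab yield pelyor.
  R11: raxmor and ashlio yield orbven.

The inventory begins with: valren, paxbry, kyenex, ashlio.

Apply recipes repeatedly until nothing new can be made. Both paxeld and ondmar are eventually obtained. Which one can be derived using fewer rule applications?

paxeld

paxeld: kyenex and paxbry → paxeld (R3). [1 rule application]
ondmar: kyenex and paxbry → paxeld (R3). valren → pyrion (R5). pyrion and paxeld → paxsab (R8). Using R10, kyenex and paxsab make pelyor. pelyor and ashlio → sabzor (R1). Using R9, pyrion and sabzor make ondmar. [6 rule applications]
paxeld needs fewer.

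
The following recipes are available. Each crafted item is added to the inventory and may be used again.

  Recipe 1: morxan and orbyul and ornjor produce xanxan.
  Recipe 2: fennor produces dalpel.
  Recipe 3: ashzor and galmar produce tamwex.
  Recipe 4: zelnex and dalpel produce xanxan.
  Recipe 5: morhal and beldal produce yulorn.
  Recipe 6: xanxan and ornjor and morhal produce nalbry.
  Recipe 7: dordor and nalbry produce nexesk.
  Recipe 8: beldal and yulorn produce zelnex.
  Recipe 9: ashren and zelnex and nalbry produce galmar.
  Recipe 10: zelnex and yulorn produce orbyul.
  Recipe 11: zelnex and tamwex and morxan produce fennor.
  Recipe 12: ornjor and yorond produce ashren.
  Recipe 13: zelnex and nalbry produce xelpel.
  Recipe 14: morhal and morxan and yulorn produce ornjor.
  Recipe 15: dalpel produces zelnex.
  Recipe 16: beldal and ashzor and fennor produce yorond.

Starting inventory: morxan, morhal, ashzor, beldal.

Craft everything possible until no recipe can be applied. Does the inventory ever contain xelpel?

Yes

Using Recipe 5, morhal and beldal make yulorn.
beldal and yulorn → zelnex (Recipe 8).
Using Recipe 14, morhal, morxan, and yulorn make ornjor.
Using Recipe 10, zelnex and yulorn make orbyul.
Using Recipe 1, morxan, orbyul, and ornjor make xanxan.
Using Recipe 6, xanxan, ornjor, and morhal make nalbry.
zelnex and nalbry → xelpel (Recipe 13).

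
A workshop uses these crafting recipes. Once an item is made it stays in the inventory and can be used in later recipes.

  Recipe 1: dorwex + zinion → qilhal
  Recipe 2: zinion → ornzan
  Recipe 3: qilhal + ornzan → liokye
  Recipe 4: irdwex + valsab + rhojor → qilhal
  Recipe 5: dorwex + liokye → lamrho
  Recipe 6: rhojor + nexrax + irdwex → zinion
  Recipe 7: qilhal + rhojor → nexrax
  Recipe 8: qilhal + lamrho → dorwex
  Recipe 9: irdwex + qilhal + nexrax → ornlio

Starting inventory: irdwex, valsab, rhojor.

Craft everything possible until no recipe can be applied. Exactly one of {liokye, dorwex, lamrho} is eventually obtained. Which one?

Using Recipe 4, irdwex, valsab, and rhojor make qilhal.
Using Recipe 7, qilhal and rhojor make nexrax.
Using Recipe 6, rhojor, nexrax, and irdwex make zinion.
zinion → ornzan (Recipe 2).
qilhal + ornzan → liokye (Recipe 3).
lamrho would need dorwex and liokye (Recipe 5), but dorwex is never obtained. dorwex would need qilhal and lamrho (Recipe 8), but lamrho is never obtained.

liokye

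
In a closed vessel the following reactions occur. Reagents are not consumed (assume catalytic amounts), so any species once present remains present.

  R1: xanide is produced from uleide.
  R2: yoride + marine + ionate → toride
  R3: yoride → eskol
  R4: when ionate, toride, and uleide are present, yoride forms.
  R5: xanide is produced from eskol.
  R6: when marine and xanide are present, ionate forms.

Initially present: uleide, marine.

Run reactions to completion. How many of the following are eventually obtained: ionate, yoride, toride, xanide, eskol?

uleide present → xanide forms (R1).
marine and xanide present → ionate forms (R6).
ionate: reached.
yoride would need ionate, toride, and uleide (R4), but toride never forms.
toride would need yoride, marine, and ionate (R2), but yoride never forms.
xanide: reached.
eskol would need yoride (R3), but yoride never forms.
Reached: ionate and xanide — 2 of the 5.

2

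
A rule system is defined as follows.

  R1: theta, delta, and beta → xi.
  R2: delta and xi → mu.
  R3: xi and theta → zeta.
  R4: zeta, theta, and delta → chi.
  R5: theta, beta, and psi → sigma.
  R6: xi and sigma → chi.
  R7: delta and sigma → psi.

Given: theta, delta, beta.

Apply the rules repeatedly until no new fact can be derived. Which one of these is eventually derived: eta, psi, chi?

From theta, delta, and beta, R1 gives xi.
From xi and theta, R3 gives zeta.
From zeta, theta, and delta, R4 gives chi.
No rule produces eta, and it is not given. psi would need delta and sigma (R7), but sigma is never established.

chi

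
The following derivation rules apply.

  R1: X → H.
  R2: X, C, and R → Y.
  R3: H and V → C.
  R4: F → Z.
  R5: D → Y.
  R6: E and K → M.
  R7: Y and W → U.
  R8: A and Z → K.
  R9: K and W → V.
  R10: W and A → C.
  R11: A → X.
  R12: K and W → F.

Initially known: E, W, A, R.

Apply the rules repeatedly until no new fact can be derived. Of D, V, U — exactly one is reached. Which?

U

W and A hold, so C follows (R10).
A holds, so X follows (R11).
X, C, and R hold, so Y follows (R2).
Y and W hold, so U follows (R7).
No rule produces D, and it is not given. V would need K and W (R9), but K is never established.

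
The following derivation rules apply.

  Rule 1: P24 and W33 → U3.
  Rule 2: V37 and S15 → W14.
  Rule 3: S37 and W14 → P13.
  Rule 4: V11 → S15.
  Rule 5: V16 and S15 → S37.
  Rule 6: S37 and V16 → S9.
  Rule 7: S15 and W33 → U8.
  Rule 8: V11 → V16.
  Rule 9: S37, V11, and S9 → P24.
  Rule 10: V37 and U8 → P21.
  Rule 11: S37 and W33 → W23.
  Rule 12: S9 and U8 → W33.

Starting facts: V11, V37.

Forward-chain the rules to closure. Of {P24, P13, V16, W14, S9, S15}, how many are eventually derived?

V11 holds, so V16 follows (Rule 8).
V11 holds, so S15 follows (Rule 4).
V37 and S15 hold, so W14 follows (Rule 2).
V16 and S15 hold, so S37 follows (Rule 5).
S37 and V16 hold, so S9 follows (Rule 6).
From S37 and W14, Rule 3 gives P13.
From S37, V11, and S9, Rule 9 gives P24.
P24: reached.
P13: reached.
V16: reached.
W14: reached.
S9: reached.
S15: reached.
All 6 are reached.

6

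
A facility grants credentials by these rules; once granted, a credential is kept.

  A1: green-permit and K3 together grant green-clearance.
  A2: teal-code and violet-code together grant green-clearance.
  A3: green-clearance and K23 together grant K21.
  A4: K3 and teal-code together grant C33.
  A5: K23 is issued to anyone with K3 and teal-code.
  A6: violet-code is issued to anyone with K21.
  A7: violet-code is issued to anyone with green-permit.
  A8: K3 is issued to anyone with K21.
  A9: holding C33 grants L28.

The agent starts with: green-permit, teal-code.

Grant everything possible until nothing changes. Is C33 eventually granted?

No

C33 would need K3 and teal-code (A4), but K3 is never granted.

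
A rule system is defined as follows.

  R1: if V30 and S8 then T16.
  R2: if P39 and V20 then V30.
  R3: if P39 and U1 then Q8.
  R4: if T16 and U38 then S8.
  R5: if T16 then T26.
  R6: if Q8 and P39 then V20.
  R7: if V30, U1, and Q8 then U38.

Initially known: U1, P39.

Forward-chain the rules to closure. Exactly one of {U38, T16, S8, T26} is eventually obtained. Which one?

U38

P39 and U1 hold, so Q8 follows (R3).
From Q8 and P39, R6 gives V20.
P39 and V20 hold, so V30 follows (R2).
From V30, U1, and Q8, R7 gives U38.
S8 would need T16 and U38 (R4), but T16 is never established. T16 would need V30 and S8 (R1), but S8 is never established. T26 would need T16 (R5), but T16 is never established.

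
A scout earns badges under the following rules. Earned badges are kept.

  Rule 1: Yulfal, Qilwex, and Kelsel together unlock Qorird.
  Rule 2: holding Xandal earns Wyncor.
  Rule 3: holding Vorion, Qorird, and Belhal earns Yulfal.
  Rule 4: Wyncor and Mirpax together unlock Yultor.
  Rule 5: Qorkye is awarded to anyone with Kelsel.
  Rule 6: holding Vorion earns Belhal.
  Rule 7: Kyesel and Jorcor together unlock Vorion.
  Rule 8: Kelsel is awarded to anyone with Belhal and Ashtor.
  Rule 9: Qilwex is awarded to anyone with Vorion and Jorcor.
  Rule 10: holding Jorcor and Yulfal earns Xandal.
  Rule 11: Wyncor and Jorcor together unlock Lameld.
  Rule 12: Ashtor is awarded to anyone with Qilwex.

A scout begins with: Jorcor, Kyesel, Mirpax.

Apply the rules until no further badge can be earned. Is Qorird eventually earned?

Qorird would need Yulfal, Qilwex, and Kelsel (Rule 1), but Yulfal is never earned.

No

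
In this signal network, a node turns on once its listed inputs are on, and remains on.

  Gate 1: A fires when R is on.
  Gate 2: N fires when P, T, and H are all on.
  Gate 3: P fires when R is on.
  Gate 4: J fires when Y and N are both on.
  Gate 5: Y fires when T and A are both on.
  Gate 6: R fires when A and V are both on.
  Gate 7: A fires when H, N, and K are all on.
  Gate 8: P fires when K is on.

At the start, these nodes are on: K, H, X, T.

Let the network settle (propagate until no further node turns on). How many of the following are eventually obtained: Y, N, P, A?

4

Gate 8: K on → P on.
Gate 2: P, T, and H on → N on.
Gate 7: H, N, and K on → A on.
Gate 5: T and A on → Y on.
Y: reached.
N: reached.
P: reached.
A: reached.
All 4 are reached.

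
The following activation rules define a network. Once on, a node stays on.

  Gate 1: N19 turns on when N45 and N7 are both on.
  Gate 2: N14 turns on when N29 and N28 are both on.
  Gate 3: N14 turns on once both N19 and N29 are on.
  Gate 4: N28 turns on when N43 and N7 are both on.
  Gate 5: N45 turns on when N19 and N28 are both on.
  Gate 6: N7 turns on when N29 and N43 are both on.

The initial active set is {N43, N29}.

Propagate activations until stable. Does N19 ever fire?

N19 would need N45 and N7 (Gate 1), but N45 never turns on.

No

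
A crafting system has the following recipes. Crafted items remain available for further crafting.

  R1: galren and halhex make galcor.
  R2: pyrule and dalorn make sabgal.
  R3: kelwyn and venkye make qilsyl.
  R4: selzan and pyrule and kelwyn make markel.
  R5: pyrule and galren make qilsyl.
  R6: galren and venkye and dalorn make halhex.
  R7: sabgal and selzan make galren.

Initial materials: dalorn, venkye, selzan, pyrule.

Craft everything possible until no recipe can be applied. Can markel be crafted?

markel would need selzan, pyrule, and kelwyn (R4), but kelwyn is never obtained.

No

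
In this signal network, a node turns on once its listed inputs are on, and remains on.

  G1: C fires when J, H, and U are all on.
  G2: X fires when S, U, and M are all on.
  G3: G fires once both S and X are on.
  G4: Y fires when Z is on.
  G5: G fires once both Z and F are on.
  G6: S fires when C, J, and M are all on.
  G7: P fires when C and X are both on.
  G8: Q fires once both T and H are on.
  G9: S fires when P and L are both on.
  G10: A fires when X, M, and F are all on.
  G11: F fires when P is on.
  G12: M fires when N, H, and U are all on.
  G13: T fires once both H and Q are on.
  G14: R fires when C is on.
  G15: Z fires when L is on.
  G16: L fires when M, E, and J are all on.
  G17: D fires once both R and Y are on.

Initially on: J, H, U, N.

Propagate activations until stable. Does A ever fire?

G12: N, H, and U on → M on.
J, H, and U are on, so C fires (G1).
C, J, and M are on, so S fires (G6).
S, U, and M are on, so X fires (G2).
G7: C and X on → P on.
G11: P on → F on.
X, M, and F are on, so A fires (G10).

Yes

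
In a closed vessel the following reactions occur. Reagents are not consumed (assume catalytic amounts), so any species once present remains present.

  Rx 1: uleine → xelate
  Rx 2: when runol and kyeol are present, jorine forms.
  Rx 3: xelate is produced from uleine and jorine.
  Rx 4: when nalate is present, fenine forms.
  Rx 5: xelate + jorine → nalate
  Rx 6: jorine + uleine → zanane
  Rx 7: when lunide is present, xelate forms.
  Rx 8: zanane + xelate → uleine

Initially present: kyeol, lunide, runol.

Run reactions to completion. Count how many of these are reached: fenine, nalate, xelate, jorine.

4

lunide present → xelate forms (Rx 7).
runol and kyeol present → jorine forms (Rx 2).
xelate and jorine present → nalate forms (Rx 5).
nalate present → fenine forms (Rx 4).
fenine: reached.
nalate: reached.
xelate: reached.
jorine: reached.
All 4 are reached.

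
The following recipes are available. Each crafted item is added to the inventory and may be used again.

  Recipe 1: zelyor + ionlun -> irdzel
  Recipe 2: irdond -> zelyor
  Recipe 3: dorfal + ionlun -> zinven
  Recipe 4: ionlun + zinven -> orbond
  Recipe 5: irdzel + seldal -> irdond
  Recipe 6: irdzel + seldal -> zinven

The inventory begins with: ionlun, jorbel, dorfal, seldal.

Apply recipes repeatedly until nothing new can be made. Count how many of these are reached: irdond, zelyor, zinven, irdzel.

dorfal + ionlun -> zinven (Recipe 3).
irdond would need irdzel and seldal (Recipe 5), but irdzel is never obtained.
zelyor would need irdond (Recipe 2), but irdond is never obtained.
zinven: reached.
irdzel would need zelyor and ionlun (Recipe 1), but zelyor is never obtained.
Reached: zinven — 1 of the 4.

1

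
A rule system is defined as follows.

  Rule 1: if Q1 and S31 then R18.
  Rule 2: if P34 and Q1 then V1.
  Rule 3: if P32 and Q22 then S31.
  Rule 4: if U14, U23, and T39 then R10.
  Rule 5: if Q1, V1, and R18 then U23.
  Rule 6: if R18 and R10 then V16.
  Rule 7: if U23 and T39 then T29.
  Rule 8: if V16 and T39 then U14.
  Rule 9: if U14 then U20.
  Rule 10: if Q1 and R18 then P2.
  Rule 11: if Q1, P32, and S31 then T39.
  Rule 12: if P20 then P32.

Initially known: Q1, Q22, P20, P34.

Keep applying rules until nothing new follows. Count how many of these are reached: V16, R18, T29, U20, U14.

2

P34 and Q1 hold, so V1 follows (Rule 2).
From P20, Rule 12 gives P32.
From P32 and Q22, Rule 3 gives S31.
Q1, P32, and S31 hold, so T39 follows (Rule 11).
Q1 and S31 hold, so R18 follows (Rule 1).
Q1, V1, and R18 hold, so U23 follows (Rule 5).
U23 and T39 hold, so T29 follows (Rule 7).
V16 would need R18 and R10 (Rule 6), but R10 is never established.
R18: reached.
T29: reached.
U20 would need U14 (Rule 9), but U14 is never established.
U14 would need V16 and T39 (Rule 8), but V16 is never established.
Reached: R18 and T29 — 2 of the 5.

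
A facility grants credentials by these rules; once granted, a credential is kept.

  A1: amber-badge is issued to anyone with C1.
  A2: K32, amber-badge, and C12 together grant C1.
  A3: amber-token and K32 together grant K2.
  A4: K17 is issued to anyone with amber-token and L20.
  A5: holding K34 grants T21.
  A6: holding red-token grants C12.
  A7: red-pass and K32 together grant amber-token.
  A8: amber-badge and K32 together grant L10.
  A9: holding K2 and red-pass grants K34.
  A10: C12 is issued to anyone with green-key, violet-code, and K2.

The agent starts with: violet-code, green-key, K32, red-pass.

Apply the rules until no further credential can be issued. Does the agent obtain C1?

No

C1 would need K32, amber-badge, and C12 (A2), but amber-badge is never granted.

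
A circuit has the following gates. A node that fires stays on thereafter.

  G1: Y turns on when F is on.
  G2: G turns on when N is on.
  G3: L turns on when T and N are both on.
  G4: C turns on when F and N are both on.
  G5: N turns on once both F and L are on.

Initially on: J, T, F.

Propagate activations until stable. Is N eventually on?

No

N would need F and L (G5), but L never turns on.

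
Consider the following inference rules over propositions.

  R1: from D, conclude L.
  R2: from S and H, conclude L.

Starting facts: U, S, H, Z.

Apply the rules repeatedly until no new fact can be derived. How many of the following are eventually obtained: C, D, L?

1

From S and H, R2 gives L.
No rule produces C, and it is not given.
No rule produces D, and it is not given.
L: reached.
Reached: L — 1 of the 3.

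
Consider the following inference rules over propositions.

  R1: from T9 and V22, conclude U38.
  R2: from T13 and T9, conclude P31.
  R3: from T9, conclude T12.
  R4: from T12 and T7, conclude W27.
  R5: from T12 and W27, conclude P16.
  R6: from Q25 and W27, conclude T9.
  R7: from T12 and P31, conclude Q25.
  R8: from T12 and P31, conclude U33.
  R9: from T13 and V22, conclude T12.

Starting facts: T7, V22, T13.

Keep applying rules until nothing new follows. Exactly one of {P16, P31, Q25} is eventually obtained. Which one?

P16

From T13 and V22, R9 gives T12.
From T12 and T7, R4 gives W27.
T12 and W27 hold, so P16 follows (R5).
Q25 would need T12 and P31 (R7), but P31 is never established. P31 would need T13 and T9 (R2), but T9 is never established.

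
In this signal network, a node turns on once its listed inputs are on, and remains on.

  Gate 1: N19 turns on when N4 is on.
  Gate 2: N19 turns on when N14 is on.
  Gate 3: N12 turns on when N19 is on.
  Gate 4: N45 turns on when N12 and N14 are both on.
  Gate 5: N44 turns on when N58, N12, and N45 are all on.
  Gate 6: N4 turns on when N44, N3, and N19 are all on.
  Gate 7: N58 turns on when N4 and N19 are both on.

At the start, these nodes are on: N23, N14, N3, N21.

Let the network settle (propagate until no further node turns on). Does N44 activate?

N44 would need N58, N12, and N45 (Gate 5), but N58 never turns on.

No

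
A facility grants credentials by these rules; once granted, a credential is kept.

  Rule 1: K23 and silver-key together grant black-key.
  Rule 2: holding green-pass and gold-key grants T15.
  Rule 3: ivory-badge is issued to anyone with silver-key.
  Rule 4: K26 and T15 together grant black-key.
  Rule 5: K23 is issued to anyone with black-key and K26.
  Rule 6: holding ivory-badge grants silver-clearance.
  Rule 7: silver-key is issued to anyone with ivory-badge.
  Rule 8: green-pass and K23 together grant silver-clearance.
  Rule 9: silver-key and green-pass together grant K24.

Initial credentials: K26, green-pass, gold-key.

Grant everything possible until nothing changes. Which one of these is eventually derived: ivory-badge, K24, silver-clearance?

silver-clearance

Holding green-pass and gold-key grants T15 (Rule 2).
Holding K26 and T15 grants black-key (Rule 4).
Holding black-key and K26 grants K23 (Rule 5).
Holding green-pass and K23 grants silver-clearance (Rule 8).
ivory-badge would need silver-key (Rule 3), but silver-key is never granted. K24 would need silver-key and green-pass (Rule 9), but silver-key is never granted.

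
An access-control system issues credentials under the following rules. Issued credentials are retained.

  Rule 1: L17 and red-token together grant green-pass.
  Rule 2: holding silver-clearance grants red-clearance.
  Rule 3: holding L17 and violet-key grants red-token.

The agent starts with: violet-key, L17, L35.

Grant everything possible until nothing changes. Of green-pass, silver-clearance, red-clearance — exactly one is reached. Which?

green-pass

Holding L17 and violet-key grants red-token (Rule 3).
Holding L17 and red-token grants green-pass (Rule 1).
red-clearance would need silver-clearance (Rule 2), but silver-clearance is never granted. No rule produces silver-clearance, and it is not given.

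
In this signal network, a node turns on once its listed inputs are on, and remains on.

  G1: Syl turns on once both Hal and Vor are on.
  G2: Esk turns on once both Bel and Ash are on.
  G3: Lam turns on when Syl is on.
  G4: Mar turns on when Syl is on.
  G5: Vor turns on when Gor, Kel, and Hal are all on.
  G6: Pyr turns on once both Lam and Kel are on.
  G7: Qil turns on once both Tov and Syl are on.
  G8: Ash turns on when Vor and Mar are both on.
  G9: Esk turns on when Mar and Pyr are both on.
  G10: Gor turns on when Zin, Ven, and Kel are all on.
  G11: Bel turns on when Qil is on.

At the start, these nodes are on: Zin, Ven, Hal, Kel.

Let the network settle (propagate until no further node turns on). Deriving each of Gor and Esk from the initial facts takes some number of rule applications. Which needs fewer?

Gor

Gor: G10: Zin, Ven, and Kel on → Gor on. [1 rule application]
Esk: G10: Zin, Ven, and Kel on → Gor on. G5: Gor, Kel, and Hal on → Vor on. Hal and Vor are on, so Syl turns on (G1). G4: Syl on → Mar on. Syl is on, so Lam turns on (G3). G6: Lam and Kel on → Pyr on. G9: Mar and Pyr on → Esk on. [7 rule applications]
Gor needs fewer.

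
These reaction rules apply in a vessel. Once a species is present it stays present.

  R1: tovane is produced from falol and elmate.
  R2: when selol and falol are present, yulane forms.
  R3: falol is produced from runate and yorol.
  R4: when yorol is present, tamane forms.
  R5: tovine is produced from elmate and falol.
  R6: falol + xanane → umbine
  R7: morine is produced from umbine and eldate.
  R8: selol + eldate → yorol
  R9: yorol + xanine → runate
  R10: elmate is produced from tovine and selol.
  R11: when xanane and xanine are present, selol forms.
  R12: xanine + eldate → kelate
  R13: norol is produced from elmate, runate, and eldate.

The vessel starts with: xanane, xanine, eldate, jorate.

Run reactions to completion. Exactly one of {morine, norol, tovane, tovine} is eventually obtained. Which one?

xanane and xanine present → selol forms (R11).
selol and eldate present → yorol forms (R8).
yorol and xanine present → runate forms (R9).
runate and yorol present → falol forms (R3).
falol and xanane present → umbine forms (R6).
umbine and eldate present → morine forms (R7).
norol would need elmate, runate, and eldate (R13), but elmate never forms. tovane would need falol and elmate (R1), but elmate never forms. tovine would need elmate and falol (R5), but elmate never forms.

morine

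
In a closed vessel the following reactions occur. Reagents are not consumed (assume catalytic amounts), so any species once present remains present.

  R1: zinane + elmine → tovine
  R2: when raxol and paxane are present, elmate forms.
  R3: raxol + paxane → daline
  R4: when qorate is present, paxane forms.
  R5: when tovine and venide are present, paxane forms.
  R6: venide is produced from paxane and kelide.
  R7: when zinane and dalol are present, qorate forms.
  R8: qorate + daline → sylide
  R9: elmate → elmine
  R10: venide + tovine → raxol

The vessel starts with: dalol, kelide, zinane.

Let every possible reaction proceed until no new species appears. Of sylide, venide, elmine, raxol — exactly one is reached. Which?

zinane and dalol present → qorate forms (R7).
qorate present → paxane forms (R4).
paxane and kelide present → venide forms (R6).
raxol would need venide and tovine (R10), but tovine never forms. elmine would need elmate (R9), but elmate never forms. sylide would need qorate and daline (R8), but daline never forms.

venide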